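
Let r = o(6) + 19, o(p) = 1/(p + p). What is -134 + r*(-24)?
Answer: -592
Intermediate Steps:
o(p) = 1/(2*p)
r = 229/12 (r = (½)/6 + 19 = (½)*(⅙) + 19 = 1/12 + 19 = 229/12 ≈ 19.083)
-134 + r*(-24) = -134 + (229/12)*(-24) = -134 - 458 = -592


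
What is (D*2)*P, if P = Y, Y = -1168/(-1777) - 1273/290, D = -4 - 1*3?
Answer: 13463807/257665 ≈ 52.253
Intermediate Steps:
D = -7 (D = -4 - 3 = -7)
Y = -1923401/515330 (Y = -1168*(-1/1777) - 1273*1/290 = 1168/1777 - 1273/290 = -1923401/515330 ≈ -3.7324)
P = -1923401/515330 ≈ -3.7324
(D*2)*P = -7*2*(-1923401/515330) = -14*(-1923401/515330) = 13463807/257665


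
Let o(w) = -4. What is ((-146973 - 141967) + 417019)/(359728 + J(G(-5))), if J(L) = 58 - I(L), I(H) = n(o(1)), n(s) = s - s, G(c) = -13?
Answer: 18297/51398 ≈ 0.35599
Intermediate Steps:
n(s) = 0
I(H) = 0
J(L) = 58 (J(L) = 58 - 1*0 = 58 + 0 = 58)
((-146973 - 141967) + 417019)/(359728 + J(G(-5))) = ((-146973 - 141967) + 417019)/(359728 + 58) = (-288940 + 417019)/359786 = 128079*(1/359786) = 18297/51398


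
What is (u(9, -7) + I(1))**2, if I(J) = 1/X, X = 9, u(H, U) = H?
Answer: 6724/81 ≈ 83.012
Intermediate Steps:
I(J) = 1/9
(u(9, -7) + I(1))**2 = (9 + 1/9)**2 = (82/9)**2 = 6724/81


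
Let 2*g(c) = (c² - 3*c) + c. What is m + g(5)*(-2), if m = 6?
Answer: -9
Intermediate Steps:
g(c) = c²/2 - c (g(c) = ((c² - 3*c) + c)/2 = (c² - 2*c)/2 = c²/2 - c)
m + g(5)*(-2) = 6 + ((½)*5*(-2 + 5))*(-2) = 6 + ((½)*5*3)*(-2) = 6 + (15/2)*(-2) = 6 - 15 = -9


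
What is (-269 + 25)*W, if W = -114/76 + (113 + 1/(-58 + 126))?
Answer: -462563/17 ≈ -27210.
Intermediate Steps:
W = 7583/68 (W = -114*1/76 + (113 + 1/68) = -3/2 + (113 + 1/68) = -3/2 + 7685/68 = 7583/68 ≈ 111.51)
(-269 + 25)*W = (-269 + 25)*(7583/68) = -244*7583/68 = -462563/17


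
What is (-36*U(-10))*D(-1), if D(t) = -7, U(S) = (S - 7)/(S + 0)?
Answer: 2142/5 ≈ 428.40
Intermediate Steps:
U(S) = (-7 + S)/S
(-36*U(-10))*D(-1) = -36*(-7 - 10)/(-10)*(-7) = -(-18)*(-17)/5*(-7) = -36*17/10*(-7) = -306/5*(-7) = 2142/5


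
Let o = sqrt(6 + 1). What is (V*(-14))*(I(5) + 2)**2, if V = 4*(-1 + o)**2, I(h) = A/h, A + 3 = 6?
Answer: -75712/25 + 18928*sqrt(7)/25 ≈ -1025.3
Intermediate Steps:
A = 3 (A = -3 + 6 = 3)
I(h) = 3/h
o = sqrt(7) ≈ 2.6458
V = 4*(-1 + sqrt(7))**2 ≈ 10.834
(V*(-14))*(I(5) + 2)**2 = ((32 - 8*sqrt(7))*(-14))*(3/5 + 2)**2 = (-448 + 112*sqrt(7))*(3*(1/5) + 2)**2 = (-448 + 112*sqrt(7))*(3/5 + 2)**2 = (-448 + 112*sqrt(7))*(13/5)**2 = (-448 + 112*sqrt(7))*(169/25) = -75712/25 + 18928*sqrt(7)/25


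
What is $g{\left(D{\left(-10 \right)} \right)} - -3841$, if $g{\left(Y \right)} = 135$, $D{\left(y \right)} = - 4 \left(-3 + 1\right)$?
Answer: $3976$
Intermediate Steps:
$D{\left(y \right)} = 8$ ($D{\left(y \right)} = \left(-4\right) \left(-2\right) = 8$)
$g{\left(D{\left(-10 \right)} \right)} - -3841 = 135 - -3841 = 135 + 3841 = 3976$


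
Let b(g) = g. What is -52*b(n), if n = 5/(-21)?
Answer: 260/21 ≈ 12.381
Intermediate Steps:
n = -5/21 (n = 5*(-1/21) = -5/21 ≈ -0.23810)
-52*b(n) = -52*(-5/21) = 260/21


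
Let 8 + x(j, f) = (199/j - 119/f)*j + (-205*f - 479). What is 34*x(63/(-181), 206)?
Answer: -26950417067/18643 ≈ -1.4456e+6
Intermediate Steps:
x(j, f) = -487 - 205*f + j*(-119/f + 199/j) (x(j, f) = -8 + ((199/j - 119/f)*j + (-205*f - 479)) = -8 + ((-119/f + 199/j)*j + (-479 - 205*f)) = -8 + (j*(-119/f + 199/j) + (-479 - 205*f)) = -8 + (-479 - 205*f + j*(-119/f + 199/j)) = -487 - 205*f + j*(-119/f + 199/j))
34*x(63/(-181), 206) = 34*(-288 - 205*206 - 119*63/(-181)/206) = 34*(-288 - 42230 - 119*63*(-1/181)*1/206) = 34*(-288 - 42230 - 119*(-63/181)*1/206) = 34*(-288 - 42230 + 7497/37286) = 34*(-1585318651/37286) = -26950417067/18643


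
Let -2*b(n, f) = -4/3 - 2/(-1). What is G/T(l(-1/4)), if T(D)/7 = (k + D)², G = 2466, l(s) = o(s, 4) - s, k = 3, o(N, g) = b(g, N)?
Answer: 355104/8575 ≈ 41.412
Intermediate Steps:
b(n, f) = -⅓ (b(n, f) = -(-4/3 - 2/(-1))/2 = -(-4*⅓ - 2*(-1))/2 = -(-4/3 + 2)/2 = -½*⅔ = -⅓)
o(N, g) = -⅓
l(s) = -⅓ - s
T(D) = 7*(3 + D)²
G/T(l(-1/4)) = 2466/((7*(3 + (-⅓ - (-1)/4))²)) = 2466/((7*(3 + (-⅓ - 1*(-¼)))²)) = 2466/((7*(3 + (-⅓ + ¼))²)) = 2466/((7*(3 - 1/12)²)) = 2466/((7*(35/12)²)) = 2466/((7*(1225/144))) = 2466/(8575/144) = 2466*(144/8575) = 355104/8575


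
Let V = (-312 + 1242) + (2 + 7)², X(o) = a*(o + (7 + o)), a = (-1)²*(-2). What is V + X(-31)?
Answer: 1121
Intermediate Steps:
a = -2 (a = 1*(-2) = -2)
X(o) = -14 - 4*o (X(o) = -2*(o + (7 + o)) = -2*(7 + 2*o) = -14 - 4*o)
V = 1011 (V = 930 + 9² = 930 + 81 = 1011)
V + X(-31) = 1011 + (-14 - 4*(-31)) = 1011 + (-14 + 124) = 1011 + 110 = 1121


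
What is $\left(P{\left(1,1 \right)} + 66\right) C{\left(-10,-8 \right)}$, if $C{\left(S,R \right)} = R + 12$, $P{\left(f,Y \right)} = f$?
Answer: $268$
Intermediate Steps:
$C{\left(S,R \right)} = 12 + R$
$\left(P{\left(1,1 \right)} + 66\right) C{\left(-10,-8 \right)} = \left(1 + 66\right) \left(12 - 8\right) = 67 \cdot 4 = 268$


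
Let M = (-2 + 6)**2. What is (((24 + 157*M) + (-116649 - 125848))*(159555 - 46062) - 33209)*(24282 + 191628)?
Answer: -5880077174683620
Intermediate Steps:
M = 16 (M = 4**2 = 16)
(((24 + 157*M) + (-116649 - 125848))*(159555 - 46062) - 33209)*(24282 + 191628) = (((24 + 157*16) + (-116649 - 125848))*(159555 - 46062) - 33209)*(24282 + 191628) = (((24 + 2512) - 242497)*113493 - 33209)*215910 = ((2536 - 242497)*113493 - 33209)*215910 = (-239961*113493 - 33209)*215910 = (-27233893773 - 33209)*215910 = -27233926982*215910 = -5880077174683620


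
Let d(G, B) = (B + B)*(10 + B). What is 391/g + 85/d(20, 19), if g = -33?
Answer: -428077/36366 ≈ -11.771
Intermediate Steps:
d(G, B) = 2*B*(10 + B) (d(G, B) = (2*B)*(10 + B) = 2*B*(10 + B))
391/g + 85/d(20, 19) = 391/(-33) + 85/((2*19*(10 + 19))) = 391*(-1/33) + 85/((2*19*29)) = -391/33 + 85/1102 = -428077/36366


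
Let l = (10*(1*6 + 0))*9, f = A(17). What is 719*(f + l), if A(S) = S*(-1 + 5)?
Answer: 437152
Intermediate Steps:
A(S) = 4*S (A(S) = S*4 = 4*S)
f = 68 (f = 4*17 = 68)
l = 540 (l = (10*(6 + 0))*9 = (10*6)*9 = 60*9 = 540)
719*(f + l) = 719*(68 + 540) = 719*608 = 437152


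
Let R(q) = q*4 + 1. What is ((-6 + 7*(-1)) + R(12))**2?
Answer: 1296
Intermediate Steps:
R(q) = 1 + 4*q (R(q) = 4*q + 1 = 1 + 4*q)
((-6 + 7*(-1)) + R(12))**2 = ((-6 + 7*(-1)) + (1 + 4*12))**2 = ((-6 - 7) + (1 + 48))**2 = (-13 + 49)**2 = 36**2 = 1296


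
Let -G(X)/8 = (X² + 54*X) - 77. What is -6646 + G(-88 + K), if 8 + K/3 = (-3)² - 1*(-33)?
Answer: -13646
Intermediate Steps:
K = 102 (K = -24 + 3*((-3)² - 1*(-33)) = -24 + 3*(9 + 33) = -24 + 3*42 = -24 + 126 = 102)
G(X) = 616 - 432*X - 8*X² (G(X) = -8*((X² + 54*X) - 77) = -8*(-77 + X² + 54*X) = 616 - 432*X - 8*X²)
-6646 + G(-88 + K) = -6646 + (616 - 432*(-88 + 102) - 8*(-88 + 102)²) = -6646 + (616 - 432*14 - 8*14²) = -6646 + (616 - 6048 - 8*196) = -6646 + (616 - 6048 - 1568) = -6646 - 7000 = -13646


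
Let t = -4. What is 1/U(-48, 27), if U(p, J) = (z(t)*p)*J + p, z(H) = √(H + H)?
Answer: I/(48*(-I + 54*√2)) ≈ -3.5716e-6 + 0.00027276*I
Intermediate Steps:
z(H) = √2*√H (z(H) = √(2*H) = √2*√H)
U(p, J) = p + 2*I*J*p*√2 (U(p, J) = ((√2*√(-4))*p)*J + p = ((√2*(2*I))*p)*J + p = ((2*I*√2)*p)*J + p = (2*I*p*√2)*J + p = 2*I*J*p*√2 + p = p + 2*I*J*p*√2)
1/U(-48, 27) = 1/(-48*(1 + 2*I*27*√2)) = 1/(-48*(1 + 54*I*√2)) = 1/(-48 - 2592*I*√2)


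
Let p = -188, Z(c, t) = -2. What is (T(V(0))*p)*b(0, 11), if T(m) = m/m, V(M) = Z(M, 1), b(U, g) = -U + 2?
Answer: -376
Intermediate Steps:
b(U, g) = 2 - U
V(M) = -2
T(m) = 1
(T(V(0))*p)*b(0, 11) = (1*(-188))*(2 - 1*0) = -188*(2 + 0) = -188*2 = -376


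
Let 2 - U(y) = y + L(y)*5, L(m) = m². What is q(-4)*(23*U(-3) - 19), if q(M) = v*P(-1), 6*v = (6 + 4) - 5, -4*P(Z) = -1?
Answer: -1565/8 ≈ -195.63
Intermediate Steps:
P(Z) = ¼ (P(Z) = -¼*(-1) = ¼)
U(y) = 2 - y - 5*y² (U(y) = 2 - (y + y²*5) = 2 - (y + 5*y²) = 2 + (-y - 5*y²) = 2 - y - 5*y²)
v = ⅚ (v = ((6 + 4) - 5)/6 = (10 - 5)/6 = (⅙)*5 = ⅚ ≈ 0.83333)
q(M) = 5/24 (q(M) = (⅚)*(¼) = 5/24)
q(-4)*(23*U(-3) - 19) = 5*(23*(2 - 1*(-3) - 5*(-3)²) - 19)/24 = 5*(23*(2 + 3 - 5*9) - 19)/24 = 5*(23*(2 + 3 - 45) - 19)/24 = 5*(23*(-40) - 19)/24 = 5*(-920 - 19)/24 = (5/24)*(-939) = -1565/8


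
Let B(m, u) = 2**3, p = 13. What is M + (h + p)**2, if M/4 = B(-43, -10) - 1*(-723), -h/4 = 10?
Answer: 3653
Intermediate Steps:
h = -40 (h = -4*10 = -40)
B(m, u) = 8
M = 2924 (M = 4*(8 - 1*(-723)) = 4*(8 + 723) = 4*731 = 2924)
M + (h + p)**2 = 2924 + (-40 + 13)**2 = 2924 + (-27)**2 = 2924 + 729 = 3653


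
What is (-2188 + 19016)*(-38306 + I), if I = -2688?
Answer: -689847032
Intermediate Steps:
(-2188 + 19016)*(-38306 + I) = (-2188 + 19016)*(-38306 - 2688) = 16828*(-40994) = -689847032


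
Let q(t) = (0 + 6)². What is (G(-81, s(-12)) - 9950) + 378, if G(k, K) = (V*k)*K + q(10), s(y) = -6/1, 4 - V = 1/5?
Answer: -38446/5 ≈ -7689.2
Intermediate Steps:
V = 19/5 (V = 4 - 1/5 = 4 - 1*⅕ = 4 - ⅕ = 19/5 ≈ 3.8000)
s(y) = -6 (s(y) = -6*1 = -6)
q(t) = 36 (q(t) = 6² = 36)
G(k, K) = 36 + 19*K*k/5 (G(k, K) = (19*k/5)*K + 36 = 19*K*k/5 + 36 = 36 + 19*K*k/5)
(G(-81, s(-12)) - 9950) + 378 = ((36 + (19/5)*(-6)*(-81)) - 9950) + 378 = ((36 + 9234/5) - 9950) + 378 = (9414/5 - 9950) + 378 = -40336/5 + 378 = -38446/5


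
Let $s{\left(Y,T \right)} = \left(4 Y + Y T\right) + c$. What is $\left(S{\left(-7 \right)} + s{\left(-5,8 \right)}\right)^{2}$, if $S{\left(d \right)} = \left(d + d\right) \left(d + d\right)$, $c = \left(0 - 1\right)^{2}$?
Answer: $18769$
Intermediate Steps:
$c = 1$ ($c = \left(-1\right)^{2} = 1$)
$s{\left(Y,T \right)} = 1 + 4 Y + T Y$ ($s{\left(Y,T \right)} = \left(4 Y + Y T\right) + 1 = \left(4 Y + T Y\right) + 1 = 1 + 4 Y + T Y$)
$S{\left(d \right)} = 4 d^{2}$ ($S{\left(d \right)} = 2 d 2 d = 4 d^{2}$)
$\left(S{\left(-7 \right)} + s{\left(-5,8 \right)}\right)^{2} = \left(4 \left(-7\right)^{2} + \left(1 + 4 \left(-5\right) + 8 \left(-5\right)\right)\right)^{2} = \left(4 \cdot 49 - 59\right)^{2} = \left(196 - 59\right)^{2} = 137^{2} = 18769$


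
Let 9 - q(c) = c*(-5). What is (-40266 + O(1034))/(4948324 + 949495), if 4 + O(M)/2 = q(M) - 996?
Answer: -31908/5897819 ≈ -0.0054101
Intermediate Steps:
q(c) = 9 + 5*c (q(c) = 9 - c*(-5) = 9 - (-5)*c = 9 + 5*c)
O(M) = -1982 + 10*M (O(M) = -8 + 2*((9 + 5*M) - 996) = -8 + 2*(-987 + 5*M) = -8 + (-1974 + 10*M) = -1982 + 10*M)
(-40266 + O(1034))/(4948324 + 949495) = (-40266 + (-1982 + 10*1034))/(4948324 + 949495) = (-40266 + (-1982 + 10340))/5897819 = (-40266 + 8358)*(1/5897819) = -31908*1/5897819 = -31908/5897819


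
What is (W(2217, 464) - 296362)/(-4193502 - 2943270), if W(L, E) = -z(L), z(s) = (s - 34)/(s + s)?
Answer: 1314071291/31644447048 ≈ 0.041526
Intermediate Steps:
z(s) = (-34 + s)/(2*s) (z(s) = (-34 + s)/((2*s)) = (-34 + s)*(1/(2*s)) = (-34 + s)/(2*s))
W(L, E) = -(-34 + L)/(2*L)
(W(2217, 464) - 296362)/(-4193502 - 2943270) = ((½)*(34 - 1*2217)/2217 - 296362)/(-4193502 - 2943270) = ((½)*(1/2217)*(34 - 2217) - 296362)/(-7136772) = ((½)*(1/2217)*(-2183) - 296362)*(-1/7136772) = (-2183/4434 - 296362)*(-1/7136772) = -1314071291/4434*(-1/7136772) = 1314071291/31644447048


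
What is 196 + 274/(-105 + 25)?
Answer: 7703/40 ≈ 192.57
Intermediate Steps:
196 + 274/(-105 + 25) = 196 + 274/(-80) = 196 + 274*(-1/80) = 196 - 137/40 = 7703/40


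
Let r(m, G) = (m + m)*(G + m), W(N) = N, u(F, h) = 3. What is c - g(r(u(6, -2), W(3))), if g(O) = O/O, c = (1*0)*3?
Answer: -1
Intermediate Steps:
c = 0 (c = 0*3 = 0)
r(m, G) = 2*m*(G + m) (r(m, G) = (2*m)*(G + m) = 2*m*(G + m))
g(O) = 1
c - g(r(u(6, -2), W(3))) = 0 - 1*1 = 0 - 1 = -1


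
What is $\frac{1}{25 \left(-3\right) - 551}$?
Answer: $- \frac{1}{626} \approx -0.0015974$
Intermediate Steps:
$\frac{1}{25 \left(-3\right) - 551} = \frac{1}{-75 - 551} = \frac{1}{-626} = - \frac{1}{626}$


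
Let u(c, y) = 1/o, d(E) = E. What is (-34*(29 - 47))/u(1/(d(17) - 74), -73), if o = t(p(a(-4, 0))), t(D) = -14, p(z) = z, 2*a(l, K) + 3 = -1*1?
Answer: -8568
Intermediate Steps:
a(l, K) = -2 (a(l, K) = -3/2 + (-1*1)/2 = -3/2 + (½)*(-1) = -3/2 - ½ = -2)
o = -14
u(c, y) = -1/14 (u(c, y) = 1/(-14) = -1/14)
(-34*(29 - 47))/u(1/(d(17) - 74), -73) = (-34*(29 - 47))/(-1/14) = -34*(-18)*(-14) = 612*(-14) = -8568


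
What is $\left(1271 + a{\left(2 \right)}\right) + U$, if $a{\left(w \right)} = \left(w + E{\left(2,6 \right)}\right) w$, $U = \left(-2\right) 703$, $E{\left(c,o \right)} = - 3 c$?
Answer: $-143$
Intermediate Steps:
$U = -1406$
$a{\left(w \right)} = w \left(-6 + w\right)$ ($a{\left(w \right)} = \left(w - 6\right) w = \left(-6 + w\right) w = w \left(-6 + w\right)$)
$\left(1271 + a{\left(2 \right)}\right) + U = \left(1271 + 2 \left(-6 + 2\right)\right) - 1406 = \left(1271 + 2 \left(-4\right)\right) - 1406 = \left(1271 - 8\right) - 1406 = 1263 - 1406 = -143$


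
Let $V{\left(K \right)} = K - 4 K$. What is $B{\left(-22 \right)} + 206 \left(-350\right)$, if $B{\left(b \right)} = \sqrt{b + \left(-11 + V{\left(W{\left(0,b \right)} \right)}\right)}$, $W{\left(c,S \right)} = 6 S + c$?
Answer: $-72100 + 11 \sqrt{3} \approx -72081.0$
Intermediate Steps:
$W{\left(c,S \right)} = c + 6 S$
$V{\left(K \right)} = - 3 K$
$B{\left(b \right)} = \sqrt{-11 - 17 b}$ ($B{\left(b \right)} = \sqrt{b - \left(11 + 3 \left(0 + 6 b\right)\right)} = \sqrt{b - \left(11 + 3 \cdot 6 b\right)} = \sqrt{b - \left(11 + 18 b\right)} = \sqrt{-11 - 17 b}$)
$B{\left(-22 \right)} + 206 \left(-350\right) = \sqrt{-11 - -374} + 206 \left(-350\right) = \sqrt{-11 + 374} - 72100 = \sqrt{363} - 72100 = 11 \sqrt{3} - 72100 = -72100 + 11 \sqrt{3}$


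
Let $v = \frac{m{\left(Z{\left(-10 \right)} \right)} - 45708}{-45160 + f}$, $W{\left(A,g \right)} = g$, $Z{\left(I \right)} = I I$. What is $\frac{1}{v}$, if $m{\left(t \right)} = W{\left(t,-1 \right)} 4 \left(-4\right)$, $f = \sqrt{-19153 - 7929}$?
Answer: $\frac{11290}{11423} - \frac{i \sqrt{27082}}{45692} \approx 0.98836 - 0.0036016 i$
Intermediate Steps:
$Z{\left(I \right)} = I^{2}$
$f = i \sqrt{27082}$ ($f = \sqrt{-27082} = i \sqrt{27082} \approx 164.57 i$)
$m{\left(t \right)} = 16$ ($m{\left(t \right)} = \left(-1\right) 4 \left(-4\right) = \left(-4\right) \left(-4\right) = 16$)
$v = - \frac{45692}{-45160 + i \sqrt{27082}}$ ($v = \frac{16 - 45708}{-45160 + i \sqrt{27082}} = - \frac{45692}{-45160 + i \sqrt{27082}} \approx 1.0118 + 0.0036869 i$)
$\frac{1}{v} = \frac{1}{\frac{1031725360}{1019726341} + \frac{22846 i \sqrt{27082}}{1019726341}}$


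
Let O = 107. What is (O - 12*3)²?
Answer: 5041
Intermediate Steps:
(O - 12*3)² = (107 - 12*3)² = (107 - 36)² = 71² = 5041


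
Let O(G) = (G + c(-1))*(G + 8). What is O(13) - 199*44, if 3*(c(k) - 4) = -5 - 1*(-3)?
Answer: -8413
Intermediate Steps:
c(k) = 10/3 (c(k) = 4 + (-5 - 1*(-3))/3 = 4 + (-5 + 3)/3 = 4 + (⅓)*(-2) = 4 - ⅔ = 10/3)
O(G) = (8 + G)*(10/3 + G) (O(G) = (G + 10/3)*(G + 8) = (10/3 + G)*(8 + G) = (8 + G)*(10/3 + G))
O(13) - 199*44 = (80/3 + 13² + (34/3)*13) - 199*44 = (80/3 + 169 + 442/3) - 8756 = 343 - 8756 = -8413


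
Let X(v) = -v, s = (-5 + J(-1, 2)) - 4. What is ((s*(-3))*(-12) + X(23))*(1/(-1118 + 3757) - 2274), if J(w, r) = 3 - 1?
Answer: 1650298375/2639 ≈ 6.2535e+5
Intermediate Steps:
J(w, r) = 2
s = -7 (s = (-5 + 2) - 4 = -3 - 4 = -7)
((s*(-3))*(-12) + X(23))*(1/(-1118 + 3757) - 2274) = (-7*(-3)*(-12) - 1*23)*(1/(-1118 + 3757) - 2274) = (21*(-12) - 23)*(1/2639 - 2274) = (-252 - 23)*(1/2639 - 2274) = -275*(-6001085/2639) = 1650298375/2639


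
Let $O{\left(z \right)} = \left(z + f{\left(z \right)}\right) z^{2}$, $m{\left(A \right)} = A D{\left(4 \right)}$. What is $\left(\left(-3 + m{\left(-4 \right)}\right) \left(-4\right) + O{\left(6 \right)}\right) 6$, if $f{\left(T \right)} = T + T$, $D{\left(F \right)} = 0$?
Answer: $3960$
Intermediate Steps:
$m{\left(A \right)} = 0$ ($m{\left(A \right)} = A 0 = 0$)
$f{\left(T \right)} = 2 T$
$O{\left(z \right)} = 3 z^{3}$ ($O{\left(z \right)} = \left(z + 2 z\right) z^{2} = 3 z z^{2} = 3 z^{3}$)
$\left(\left(-3 + m{\left(-4 \right)}\right) \left(-4\right) + O{\left(6 \right)}\right) 6 = \left(\left(-3 + 0\right) \left(-4\right) + 3 \cdot 6^{3}\right) 6 = \left(\left(-3\right) \left(-4\right) + 3 \cdot 216\right) 6 = \left(12 + 648\right) 6 = 660 \cdot 6 = 3960$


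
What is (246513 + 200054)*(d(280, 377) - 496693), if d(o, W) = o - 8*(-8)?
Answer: -221653083883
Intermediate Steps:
d(o, W) = 64 + o (d(o, W) = o + 64 = 64 + o)
(246513 + 200054)*(d(280, 377) - 496693) = (246513 + 200054)*((64 + 280) - 496693) = 446567*(344 - 496693) = 446567*(-496349) = -221653083883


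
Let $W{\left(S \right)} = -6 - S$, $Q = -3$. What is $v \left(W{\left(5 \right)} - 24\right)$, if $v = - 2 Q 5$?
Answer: $-1050$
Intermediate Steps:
$v = 30$ ($v = \left(-2\right) \left(-3\right) 5 = 6 \cdot 5 = 30$)
$v \left(W{\left(5 \right)} - 24\right) = 30 \left(\left(-6 - 5\right) - 24\right) = 30 \left(-11 - 24\right) = 30 \left(-35\right) = -1050$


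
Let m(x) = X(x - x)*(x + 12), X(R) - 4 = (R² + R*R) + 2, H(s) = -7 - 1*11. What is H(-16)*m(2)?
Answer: -1512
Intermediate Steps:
H(s) = -18 (H(s) = -7 - 11 = -18)
X(R) = 6 + 2*R² (X(R) = 4 + ((R² + R*R) + 2) = 4 + ((R² + R²) + 2) = 4 + (2*R² + 2) = 4 + (2 + 2*R²) = 6 + 2*R²)
m(x) = 72 + 6*x (m(x) = (6 + 2*(x - x)²)*(x + 12) = (6 + 2*0²)*(12 + x) = (6 + 2*0)*(12 + x) = (6 + 0)*(12 + x) = 6*(12 + x) = 72 + 6*x)
H(-16)*m(2) = -18*(72 + 6*2) = -18*(72 + 12) = -18*84 = -1512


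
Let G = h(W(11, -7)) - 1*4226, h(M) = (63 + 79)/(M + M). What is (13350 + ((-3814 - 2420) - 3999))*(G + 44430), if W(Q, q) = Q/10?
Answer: 1380687618/11 ≈ 1.2552e+8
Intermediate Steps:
W(Q, q) = Q/10 (W(Q, q) = Q*(⅒) = Q/10)
h(M) = 71/M (h(M) = 142/((2*M)) = 142*(1/(2*M)) = 71/M)
G = -45776/11 (G = 71/(((⅒)*11)) - 1*4226 = 71/(11/10) - 4226 = 71*(10/11) - 4226 = 710/11 - 4226 = -45776/11 ≈ -4161.5)
(13350 + ((-3814 - 2420) - 3999))*(G + 44430) = (13350 + ((-3814 - 2420) - 3999))*(-45776/11 + 44430) = (13350 + (-6234 - 3999))*(442954/11) = (13350 - 10233)*(442954/11) = 3117*(442954/11) = 1380687618/11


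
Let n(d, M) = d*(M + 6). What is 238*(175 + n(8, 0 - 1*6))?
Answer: 41650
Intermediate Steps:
n(d, M) = d*(6 + M)
238*(175 + n(8, 0 - 1*6)) = 238*(175 + 8*(6 + (0 - 1*6))) = 238*(175 + 8*(6 + (0 - 6))) = 238*(175 + 8*(6 - 6)) = 238*(175 + 8*0) = 238*(175 + 0) = 238*175 = 41650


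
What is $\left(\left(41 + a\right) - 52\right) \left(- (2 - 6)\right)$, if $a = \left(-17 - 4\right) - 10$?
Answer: $-168$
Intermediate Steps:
$a = -31$ ($a = -21 - 10 = -31$)
$\left(\left(41 + a\right) - 52\right) \left(- (2 - 6)\right) = \left(\left(41 - 31\right) - 52\right) \left(- (2 - 6)\right) = \left(10 - 52\right) \left(\left(-1\right) \left(-4\right)\right) = \left(-42\right) 4 = -168$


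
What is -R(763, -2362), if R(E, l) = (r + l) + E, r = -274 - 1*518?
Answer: 2391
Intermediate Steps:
r = -792 (r = -274 - 518 = -792)
R(E, l) = -792 + E + l (R(E, l) = (-792 + l) + E = -792 + E + l)
-R(763, -2362) = -(-792 + 763 - 2362) = -1*(-2391) = 2391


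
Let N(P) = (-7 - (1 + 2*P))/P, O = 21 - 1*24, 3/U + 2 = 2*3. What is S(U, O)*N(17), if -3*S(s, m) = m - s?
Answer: -105/34 ≈ -3.0882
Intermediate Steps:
U = ¾ (U = 3/(-2 + 2*3) = 3/(-2 + 6) = 3/4 = 3*(¼) = ¾ ≈ 0.75000)
O = -3 (O = 21 - 24 = -3)
N(P) = (-8 - 2*P)/P (N(P) = (-7 + (-1 - 2*P))/P = (-8 - 2*P)/P)
S(s, m) = -m/3 + s/3 (S(s, m) = -(m - s)/3 = -m/3 + s/3)
S(U, O)*N(17) = (-⅓*(-3) + (⅓)*(¾))*(-2 - 8/17) = (1 + ¼)*(-2 - 8*1/17) = 5*(-2 - 8/17)/4 = (5/4)*(-42/17) = -105/34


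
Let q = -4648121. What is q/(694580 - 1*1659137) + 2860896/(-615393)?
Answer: 11213762609/65953513989 ≈ 0.17003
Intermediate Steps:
q/(694580 - 1*1659137) + 2860896/(-615393) = -4648121/(694580 - 1*1659137) + 2860896/(-615393) = -4648121/(694580 - 1659137) + 2860896*(-1/615393) = -4648121/(-964557) - 953632/205131 = -4648121*(-1/964557) - 953632/205131 = 4648121/964557 - 953632/205131 = 11213762609/65953513989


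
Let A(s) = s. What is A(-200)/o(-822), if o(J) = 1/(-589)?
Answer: 117800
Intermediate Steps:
o(J) = -1/589
A(-200)/o(-822) = -200/(-1/589) = -200*(-589) = 117800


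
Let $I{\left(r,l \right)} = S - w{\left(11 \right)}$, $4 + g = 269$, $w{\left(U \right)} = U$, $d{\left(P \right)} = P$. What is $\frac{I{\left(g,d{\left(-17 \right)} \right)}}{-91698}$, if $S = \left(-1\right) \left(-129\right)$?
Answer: $- \frac{59}{45849} \approx -0.0012868$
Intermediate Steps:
$g = 265$ ($g = -4 + 269 = 265$)
$S = 129$
$I{\left(r,l \right)} = 118$ ($I{\left(r,l \right)} = 129 - 11 = 118$)
$\frac{I{\left(g,d{\left(-17 \right)} \right)}}{-91698} = \frac{118}{-91698} = 118 \left(- \frac{1}{91698}\right) = - \frac{59}{45849}$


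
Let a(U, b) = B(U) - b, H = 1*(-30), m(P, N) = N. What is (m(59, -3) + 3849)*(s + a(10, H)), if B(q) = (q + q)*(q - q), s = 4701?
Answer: 18195426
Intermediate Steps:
B(q) = 0 (B(q) = (2*q)*0 = 0)
H = -30
a(U, b) = -b (a(U, b) = 0 - b = -b)
(m(59, -3) + 3849)*(s + a(10, H)) = (-3 + 3849)*(4701 - 1*(-30)) = 3846*(4701 + 30) = 3846*4731 = 18195426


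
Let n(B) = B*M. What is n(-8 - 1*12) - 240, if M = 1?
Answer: -260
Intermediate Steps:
n(B) = B (n(B) = B*1 = B)
n(-8 - 1*12) - 240 = (-8 - 1*12) - 240 = (-8 - 12) - 240 = -20 - 240 = -260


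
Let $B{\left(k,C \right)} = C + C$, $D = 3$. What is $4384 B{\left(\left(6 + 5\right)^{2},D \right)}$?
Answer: $26304$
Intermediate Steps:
$B{\left(k,C \right)} = 2 C$
$4384 B{\left(\left(6 + 5\right)^{2},D \right)} = 4384 \cdot 2 \cdot 3 = 4384 \cdot 6 = 26304$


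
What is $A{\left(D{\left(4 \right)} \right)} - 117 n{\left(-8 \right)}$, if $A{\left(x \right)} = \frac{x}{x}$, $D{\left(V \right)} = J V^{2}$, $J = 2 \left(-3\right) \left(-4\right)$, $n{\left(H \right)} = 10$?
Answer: $-1169$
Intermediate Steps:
$J = 24$ ($J = \left(-6\right) \left(-4\right) = 24$)
$D{\left(V \right)} = 24 V^{2}$
$A{\left(x \right)} = 1$
$A{\left(D{\left(4 \right)} \right)} - 117 n{\left(-8 \right)} = 1 - 1170 = -1169$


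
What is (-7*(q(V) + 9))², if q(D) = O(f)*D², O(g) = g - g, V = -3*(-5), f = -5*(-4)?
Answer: 3969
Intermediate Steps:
f = 20
V = 15
O(g) = 0
q(D) = 0 (q(D) = 0*D² = 0)
(-7*(q(V) + 9))² = (-7*(0 + 9))² = (-7*9)² = (-63)² = 3969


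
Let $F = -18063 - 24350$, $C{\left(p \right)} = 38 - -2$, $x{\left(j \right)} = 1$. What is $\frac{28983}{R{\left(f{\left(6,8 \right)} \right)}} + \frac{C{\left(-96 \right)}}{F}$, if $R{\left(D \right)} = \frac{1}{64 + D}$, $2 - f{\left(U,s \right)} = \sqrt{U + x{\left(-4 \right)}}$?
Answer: $\frac{81130894574}{42413} - 28983 \sqrt{7} \approx 1.8362 \cdot 10^{6}$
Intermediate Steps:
$C{\left(p \right)} = 40$ ($C{\left(p \right)} = 38 + 2 = 40$)
$F = -42413$ ($F = -18063 - 24350 = -42413$)
$f{\left(U,s \right)} = 2 - \sqrt{1 + U}$ ($f{\left(U,s \right)} = 2 - \sqrt{U + 1} = 2 - \sqrt{1 + U}$)
$\frac{28983}{R{\left(f{\left(6,8 \right)} \right)}} + \frac{C{\left(-96 \right)}}{F} = \frac{28983}{\frac{1}{64 + \left(2 - \sqrt{1 + 6}\right)}} + \frac{40}{-42413} = \frac{28983}{\frac{1}{64 + \left(2 - \sqrt{7}\right)}} + 40 \left(- \frac{1}{42413}\right) = \frac{28983}{\frac{1}{66 - \sqrt{7}}} - \frac{40}{42413} = 28983 \left(66 - \sqrt{7}\right) - \frac{40}{42413} = \left(1912878 - 28983 \sqrt{7}\right) - \frac{40}{42413} = \frac{81130894574}{42413} - 28983 \sqrt{7}$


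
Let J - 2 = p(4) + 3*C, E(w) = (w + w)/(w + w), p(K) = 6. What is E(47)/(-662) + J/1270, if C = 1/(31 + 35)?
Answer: 44617/9248140 ≈ 0.0048244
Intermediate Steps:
C = 1/66 ≈ 0.015152
E(w) = 1 (E(w) = (2*w)/((2*w)) = (2*w)*(1/(2*w)) = 1)
J = 177/22 (J = 2 + (6 + 3*(1/66)) = 2 + (6 + 1/22) = 2 + 133/22 = 177/22 ≈ 8.0455)
E(47)/(-662) + J/1270 = 1/(-662) + (177/22)/1270 = 1*(-1/662) + (177/22)*(1/1270) = -1/662 + 177/27940 = 44617/9248140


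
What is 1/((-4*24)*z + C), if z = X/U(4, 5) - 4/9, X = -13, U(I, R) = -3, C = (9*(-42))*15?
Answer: -3/18130 ≈ -0.00016547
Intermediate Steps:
C = -5670 (C = -378*15 = -5670)
z = 35/9 (z = -13/(-3) - 4/9 = -13*(-1/3) - 4*1/9 = 13/3 - 4/9 = 35/9 ≈ 3.8889)
1/((-4*24)*z + C) = 1/(-4*24*(35/9) - 5670) = 1/(-96*35/9 - 5670) = 1/(-1120/3 - 5670) = 1/(-18130/3) = -3/18130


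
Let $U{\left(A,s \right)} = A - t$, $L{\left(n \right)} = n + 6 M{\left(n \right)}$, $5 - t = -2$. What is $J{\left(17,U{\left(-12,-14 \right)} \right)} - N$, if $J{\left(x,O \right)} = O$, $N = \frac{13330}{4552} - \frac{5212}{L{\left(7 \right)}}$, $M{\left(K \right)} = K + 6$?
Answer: $\frac{7620247}{193460} \approx 39.389$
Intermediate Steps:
$t = 7$ ($t = 5 - -2 = 5 + 2 = 7$)
$M{\left(K \right)} = 6 + K$
$L{\left(n \right)} = 36 + 7 n$ ($L{\left(n \right)} = n + 6 \left(6 + n\right) = n + \left(36 + 6 n\right) = 36 + 7 n$)
$N = - \frac{11295987}{193460}$ ($N = \frac{13330}{4552} - \frac{5212}{36 + 7 \cdot 7} = 13330 \cdot \frac{1}{4552} - \frac{5212}{36 + 49} = \frac{6665}{2276} - \frac{5212}{85} = - \frac{11295987}{193460} \approx -58.389$)
$U{\left(A,s \right)} = -7 + A$ ($U{\left(A,s \right)} = A - 7 = -7 + A$)
$J{\left(17,U{\left(-12,-14 \right)} \right)} - N = \left(-7 - 12\right) - - \frac{11295987}{193460} = -19 + \frac{11295987}{193460} = \frac{7620247}{193460}$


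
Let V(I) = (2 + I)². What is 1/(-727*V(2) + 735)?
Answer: -1/10897 ≈ -9.1768e-5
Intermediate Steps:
1/(-727*V(2) + 735) = 1/(-727*(2 + 2)² + 735) = 1/(-727*4² + 735) = 1/(-727*16 + 735) = 1/(-11632 + 735) = 1/(-10897) = -1/10897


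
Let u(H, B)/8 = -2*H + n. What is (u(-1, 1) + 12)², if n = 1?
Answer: 1296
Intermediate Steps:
u(H, B) = 8 - 16*H (u(H, B) = 8*(-2*H + 1) = 8*(1 - 2*H) = 8 - 16*H)
(u(-1, 1) + 12)² = ((8 - 16*(-1)) + 12)² = ((8 + 16) + 12)² = (24 + 12)² = 36² = 1296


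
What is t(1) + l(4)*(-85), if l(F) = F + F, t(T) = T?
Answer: -679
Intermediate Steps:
l(F) = 2*F
t(1) + l(4)*(-85) = 1 + (2*4)*(-85) = 1 + 8*(-85) = 1 - 680 = -679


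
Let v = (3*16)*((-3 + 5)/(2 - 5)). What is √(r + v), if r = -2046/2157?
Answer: I*√17033110/719 ≈ 5.7401*I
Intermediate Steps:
r = -682/719 (r = -2046*1/2157 = -682/719 ≈ -0.94854)
v = -32 (v = 48*(2/(-3)) = 48*(2*(-⅓)) = 48*(-⅔) = -32)
√(r + v) = √(-682/719 - 32) = √(-23690/719) = I*√17033110/719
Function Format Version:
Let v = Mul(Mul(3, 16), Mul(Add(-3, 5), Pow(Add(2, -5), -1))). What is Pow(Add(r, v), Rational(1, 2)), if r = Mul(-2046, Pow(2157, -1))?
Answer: Mul(Rational(1, 719), I, Pow(17033110, Rational(1, 2))) ≈ Mul(5.7401, I)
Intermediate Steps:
r = Rational(-682, 719) (r = Mul(-2046, Rational(1, 2157)) = Rational(-682, 719) ≈ -0.94854)
v = -32 (v = Mul(48, Mul(2, Pow(-3, -1))) = Mul(48, Mul(2, Rational(-1, 3))) = Mul(48, Rational(-2, 3)) = -32)
Pow(Add(r, v), Rational(1, 2)) = Pow(Add(Rational(-682, 719), -32), Rational(1, 2)) = Pow(Rational(-23690, 719), Rational(1, 2)) = Mul(Rational(1, 719), I, Pow(17033110, Rational(1, 2)))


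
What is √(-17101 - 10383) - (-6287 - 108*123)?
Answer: 19571 + 2*I*√6871 ≈ 19571.0 + 165.78*I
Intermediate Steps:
√(-17101 - 10383) - (-6287 - 108*123) = √(-27484) - (-6287 - 13284) = 2*I*√6871 - 1*(-19571) = 2*I*√6871 + 19571 = 19571 + 2*I*√6871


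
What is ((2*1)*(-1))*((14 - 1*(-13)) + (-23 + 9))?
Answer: -26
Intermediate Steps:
((2*1)*(-1))*((14 - 1*(-13)) + (-23 + 9)) = (2*(-1))*((14 + 13) - 14) = -2*(27 - 14) = -2*13 = -26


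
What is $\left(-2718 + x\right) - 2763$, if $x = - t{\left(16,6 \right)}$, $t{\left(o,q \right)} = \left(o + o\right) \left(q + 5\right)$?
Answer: $-5833$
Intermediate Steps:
$t{\left(o,q \right)} = 2 o \left(5 + q\right)$
$x = -352$ ($x = - 2 \cdot 16 \left(5 + 6\right) = - 2 \cdot 16 \cdot 11 = \left(-1\right) 352 = -352$)
$\left(-2718 + x\right) - 2763 = \left(-2718 - 352\right) - 2763 = -3070 - 2763 = -5833$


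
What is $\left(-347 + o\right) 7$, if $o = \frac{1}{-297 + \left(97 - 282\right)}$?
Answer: $- \frac{1170785}{482} \approx -2429.0$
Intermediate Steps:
$o = - \frac{1}{482}$ ($o = \frac{1}{-297 + \left(97 - 282\right)} = \frac{1}{-297 - 185} = \frac{1}{-482} = - \frac{1}{482} \approx -0.0020747$)
$\left(-347 + o\right) 7 = \left(-347 - \frac{1}{482}\right) 7 = \left(- \frac{167255}{482}\right) 7 = - \frac{1170785}{482}$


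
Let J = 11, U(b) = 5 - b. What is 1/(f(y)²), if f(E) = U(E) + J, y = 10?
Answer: 1/36 ≈ 0.027778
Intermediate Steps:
f(E) = 16 - E (f(E) = (5 - E) + 11 = 16 - E)
1/(f(y)²) = 1/((16 - 1*10)²) = 1/((16 - 10)²) = 1/(6²) = 1/36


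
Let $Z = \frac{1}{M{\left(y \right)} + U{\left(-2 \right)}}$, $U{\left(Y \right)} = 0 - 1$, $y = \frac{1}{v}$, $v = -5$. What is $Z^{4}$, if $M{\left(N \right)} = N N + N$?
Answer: $\frac{390625}{707281} \approx 0.55229$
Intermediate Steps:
$y = - \frac{1}{5}$ ($y = \frac{1}{-5} = - \frac{1}{5} \approx -0.2$)
$U{\left(Y \right)} = -1$
$M{\left(N \right)} = N + N^{2}$ ($M{\left(N \right)} = N^{2} + N = N + N^{2}$)
$Z = - \frac{25}{29}$ ($Z = \frac{1}{- \frac{1 - \frac{1}{5}}{5} - 1} = \frac{1}{\left(- \frac{1}{5}\right) \frac{4}{5} - 1} = \frac{1}{- \frac{4}{25} - 1} = \frac{1}{- \frac{29}{25}} = - \frac{25}{29} \approx -0.86207$)
$Z^{4} = \left(- \frac{25}{29}\right)^{4} = \frac{390625}{707281}$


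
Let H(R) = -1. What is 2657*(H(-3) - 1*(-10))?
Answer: 23913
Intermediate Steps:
2657*(H(-3) - 1*(-10)) = 2657*(-1 - 1*(-10)) = 2657*(-1 + 10) = 2657*9 = 23913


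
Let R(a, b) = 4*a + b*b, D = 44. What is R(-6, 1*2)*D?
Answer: -880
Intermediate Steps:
R(a, b) = b² + 4*a (R(a, b) = 4*a + b² = b² + 4*a)
R(-6, 1*2)*D = ((1*2)² + 4*(-6))*44 = (2² - 24)*44 = (4 - 24)*44 = -20*44 = -880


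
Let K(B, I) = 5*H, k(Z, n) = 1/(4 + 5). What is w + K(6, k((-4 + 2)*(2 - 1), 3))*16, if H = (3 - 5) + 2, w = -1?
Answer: -1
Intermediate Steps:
H = 0 (H = -2 + 2 = 0)
k(Z, n) = ⅑ (k(Z, n) = 1/9 = ⅑)
K(B, I) = 0 (K(B, I) = 5*0 = 0)
w + K(6, k((-4 + 2)*(2 - 1), 3))*16 = -1 + 0*16 = -1 + 0 = -1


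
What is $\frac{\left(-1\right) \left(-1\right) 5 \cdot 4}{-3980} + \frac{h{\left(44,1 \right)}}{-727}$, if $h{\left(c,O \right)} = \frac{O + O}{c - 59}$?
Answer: $- \frac{10507}{2170095} \approx -0.0048417$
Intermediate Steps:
$h{\left(c,O \right)} = \frac{2 O}{-59 + c}$
$\frac{\left(-1\right) \left(-1\right) 5 \cdot 4}{-3980} + \frac{h{\left(44,1 \right)}}{-727} = \frac{\left(-1\right) \left(-1\right) 5 \cdot 4}{-3980} + \frac{2 \cdot 1 \frac{1}{-59 + 44}}{-727} = 1 \cdot 5 \cdot 4 \left(- \frac{1}{3980}\right) + 2 \cdot 1 \frac{1}{-15} \left(- \frac{1}{727}\right) = 5 \cdot 4 \left(- \frac{1}{3980}\right) + 2 \cdot 1 \left(- \frac{1}{15}\right) \left(- \frac{1}{727}\right) = 20 \left(- \frac{1}{3980}\right) - - \frac{2}{10905} = - \frac{1}{199} + \frac{2}{10905} = - \frac{10507}{2170095}$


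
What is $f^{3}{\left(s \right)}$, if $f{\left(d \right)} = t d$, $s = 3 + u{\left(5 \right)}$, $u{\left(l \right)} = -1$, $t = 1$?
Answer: $8$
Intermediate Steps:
$s = 2$ ($s = 3 - 1 = 2$)
$f{\left(d \right)} = d$ ($f{\left(d \right)} = 1 d = d$)
$f^{3}{\left(s \right)} = 2^{3} = 8$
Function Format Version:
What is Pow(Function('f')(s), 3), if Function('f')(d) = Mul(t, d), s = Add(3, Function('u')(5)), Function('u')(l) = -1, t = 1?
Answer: 8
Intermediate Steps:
s = 2 (s = Add(3, -1) = 2)
Function('f')(d) = d (Function('f')(d) = Mul(1, d) = d)
Pow(Function('f')(s), 3) = Pow(2, 3) = 8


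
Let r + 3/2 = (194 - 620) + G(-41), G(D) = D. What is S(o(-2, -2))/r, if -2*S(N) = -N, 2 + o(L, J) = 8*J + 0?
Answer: 18/937 ≈ 0.019210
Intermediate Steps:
o(L, J) = -2 + 8*J (o(L, J) = -2 + (8*J + 0) = -2 + 8*J)
r = -937/2 (r = -3/2 + ((194 - 620) - 41) = -3/2 + (-426 - 41) = -3/2 - 467 = -937/2 ≈ -468.50)
S(N) = N/2 (S(N) = -(-1)*N/2 = N/2)
S(o(-2, -2))/r = ((-2 + 8*(-2))/2)/(-937/2) = ((-2 - 16)/2)*(-2/937) = ((1/2)*(-18))*(-2/937) = -9*(-2/937) = 18/937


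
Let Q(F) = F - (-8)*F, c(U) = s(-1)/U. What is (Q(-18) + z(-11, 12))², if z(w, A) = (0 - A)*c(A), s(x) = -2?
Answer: 25600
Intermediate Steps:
c(U) = -2/U
z(w, A) = 2 (z(w, A) = (0 - A)*(-2/A) = (-A)*(-2/A) = 2)
Q(F) = 9*F (Q(F) = F + 8*F = 9*F)
(Q(-18) + z(-11, 12))² = (9*(-18) + 2)² = (-162 + 2)² = (-160)² = 25600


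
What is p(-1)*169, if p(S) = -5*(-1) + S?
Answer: 676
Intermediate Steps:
p(S) = 5 + S
p(-1)*169 = (5 - 1)*169 = 4*169 = 676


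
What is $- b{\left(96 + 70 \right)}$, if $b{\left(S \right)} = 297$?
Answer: $-297$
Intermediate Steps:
$- b{\left(96 + 70 \right)} = \left(-1\right) 297 = -297$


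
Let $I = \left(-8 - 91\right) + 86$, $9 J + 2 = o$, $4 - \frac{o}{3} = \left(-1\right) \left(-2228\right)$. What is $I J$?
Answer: $\frac{86762}{9} \approx 9640.2$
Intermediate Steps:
$o = -6672$ ($o = 12 - 3 \left(\left(-1\right) \left(-2228\right)\right) = 12 - 6684 = -6672$)
$J = - \frac{6674}{9}$ ($J = - \frac{2}{9} + \frac{1}{9} \left(-6672\right) = - \frac{2}{9} - \frac{2224}{3} = - \frac{6674}{9} \approx -741.56$)
$I = -13$ ($I = -99 + 86 = -13$)
$I J = \left(-13\right) \left(- \frac{6674}{9}\right) = \frac{86762}{9}$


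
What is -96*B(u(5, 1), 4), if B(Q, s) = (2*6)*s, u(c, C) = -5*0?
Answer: -4608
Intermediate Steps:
u(c, C) = 0
B(Q, s) = 12*s
-96*B(u(5, 1), 4) = -1152*4 = -96*48 = -4608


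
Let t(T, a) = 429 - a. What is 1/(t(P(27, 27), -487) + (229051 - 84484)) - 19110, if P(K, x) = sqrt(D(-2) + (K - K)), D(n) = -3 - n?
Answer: -2780180129/145483 ≈ -19110.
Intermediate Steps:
P(K, x) = I (P(K, x) = sqrt((-3 - 1*(-2)) + (K - K)) = sqrt((-3 + 2) + 0) = sqrt(-1 + 0) = sqrt(-1) = I)
1/(t(P(27, 27), -487) + (229051 - 84484)) - 19110 = 1/((429 - 1*(-487)) + (229051 - 84484)) - 19110 = 1/((429 + 487) + 144567) - 19110 = 1/(916 + 144567) - 19110 = 1/145483 - 19110 = -2780180129/145483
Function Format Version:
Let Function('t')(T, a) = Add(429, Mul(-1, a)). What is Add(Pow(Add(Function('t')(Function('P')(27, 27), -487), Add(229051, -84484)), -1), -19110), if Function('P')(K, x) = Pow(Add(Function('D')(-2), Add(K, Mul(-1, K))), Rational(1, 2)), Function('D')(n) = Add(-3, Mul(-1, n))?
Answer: Rational(-2780180129, 145483) ≈ -19110.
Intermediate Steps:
Function('P')(K, x) = I (Function('P')(K, x) = Pow(Add(Add(-3, Mul(-1, -2)), Add(K, Mul(-1, K))), Rational(1, 2)) = Pow(Add(Add(-3, 2), 0), Rational(1, 2)) = Pow(Add(-1, 0), Rational(1, 2)) = Pow(-1, Rational(1, 2)) = I)
Add(Pow(Add(Function('t')(Function('P')(27, 27), -487), Add(229051, -84484)), -1), -19110) = Add(Pow(Add(Add(429, Mul(-1, -487)), Add(229051, -84484)), -1), -19110) = Add(Pow(Add(Add(429, 487), 144567), -1), -19110) = Add(Pow(Add(916, 144567), -1), -19110) = Add(Pow(145483, -1), -19110) = Add(Rational(1, 145483), -19110) = Rational(-2780180129, 145483)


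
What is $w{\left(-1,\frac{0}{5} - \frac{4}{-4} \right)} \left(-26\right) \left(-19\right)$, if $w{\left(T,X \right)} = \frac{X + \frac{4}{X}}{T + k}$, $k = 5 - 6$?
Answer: $-1235$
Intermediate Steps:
$k = -1$ ($k = 5 - 6 = -1$)
$w{\left(T,X \right)} = \frac{X + \frac{4}{X}}{-1 + T}$ ($w{\left(T,X \right)} = \frac{X + \frac{4}{X}}{T - 1} = \frac{X + \frac{4}{X}}{-1 + T}$)
$w{\left(-1,\frac{0}{5} - \frac{4}{-4} \right)} \left(-26\right) \left(-19\right) = \frac{4 + \left(\frac{0}{5} - \frac{4}{-4}\right)^{2}}{\left(\frac{0}{5} - \frac{4}{-4}\right) \left(-1 - 1\right)} \left(-26\right) \left(-19\right) = \frac{4 + \left(0 \cdot \frac{1}{5} - -1\right)^{2}}{\left(0 \cdot \frac{1}{5} - -1\right) \left(-2\right)} \left(-26\right) \left(-19\right) = \frac{1}{0 + 1} \left(- \frac{1}{2}\right) \left(4 + \left(0 + 1\right)^{2}\right) \left(-26\right) \left(-19\right) = 1^{-1} \left(- \frac{1}{2}\right) \left(4 + 1^{2}\right) \left(-26\right) \left(-19\right) = 1 \left(- \frac{1}{2}\right) \left(4 + 1\right) \left(-26\right) \left(-19\right) = 1 \left(- \frac{1}{2}\right) 5 \left(-26\right) \left(-19\right) = \left(- \frac{5}{2}\right) \left(-26\right) \left(-19\right) = 65 \left(-19\right) = -1235$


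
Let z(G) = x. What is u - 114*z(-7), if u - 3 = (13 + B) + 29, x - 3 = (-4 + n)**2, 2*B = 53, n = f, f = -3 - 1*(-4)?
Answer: -2593/2 ≈ -1296.5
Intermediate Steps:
f = 1 (f = -3 + 4 = 1)
n = 1
B = 53/2 (B = (1/2)*53 = 53/2 ≈ 26.500)
x = 12 (x = 3 + (-4 + 1)**2 = 3 + (-3)**2 = 3 + 9 = 12)
z(G) = 12
u = 143/2 (u = 3 + ((13 + 53/2) + 29) = 3 + (79/2 + 29) = 3 + 137/2 = 143/2 ≈ 71.500)
u - 114*z(-7) = 143/2 - 114*12 = 143/2 - 1368 = -2593/2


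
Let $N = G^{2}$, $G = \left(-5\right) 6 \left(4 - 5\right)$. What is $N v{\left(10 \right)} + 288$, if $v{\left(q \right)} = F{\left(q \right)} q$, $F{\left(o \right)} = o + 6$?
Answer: $144288$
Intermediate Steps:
$F{\left(o \right)} = 6 + o$
$v{\left(q \right)} = q \left(6 + q\right)$ ($v{\left(q \right)} = \left(6 + q\right) q = q \left(6 + q\right)$)
$G = 30$ ($G = - 30 \left(4 - 5\right) = \left(-30\right) \left(-1\right) = 30$)
$N = 900$ ($N = 30^{2} = 900$)
$N v{\left(10 \right)} + 288 = 900 \cdot 10 \left(6 + 10\right) + 288 = 900 \cdot 10 \cdot 16 + 288 = 900 \cdot 160 + 288 = 144000 + 288 = 144288$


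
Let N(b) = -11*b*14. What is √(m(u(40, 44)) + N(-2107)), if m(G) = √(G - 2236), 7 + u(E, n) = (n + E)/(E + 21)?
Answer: √(1207382638 + 61*I*√8341079)/61 ≈ 569.63 + 0.041558*I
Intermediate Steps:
N(b) = -154*b
u(E, n) = -7 + (E + n)/(21 + E) (u(E, n) = -7 + (n + E)/(E + 21) = -7 + (E + n)/(21 + E))
m(G) = √(-2236 + G)
√(m(u(40, 44)) + N(-2107)) = √(√(-2236 + (-147 + 44 - 6*40)/(21 + 40)) - 154*(-2107)) = √(√(-2236 + (-147 + 44 - 240)/61) + 324478) = √(√(-2236 + (1/61)*(-343)) + 324478) = √(√(-2236 - 343/61) + 324478) = √(√(-136739/61) + 324478) = √(I*√8341079/61 + 324478) = √(324478 + I*√8341079/61)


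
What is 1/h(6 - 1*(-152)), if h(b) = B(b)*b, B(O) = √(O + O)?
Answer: √79/24964 ≈ 0.00035604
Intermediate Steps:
B(O) = √2*√O (B(O) = √(2*O) = √2*√O)
h(b) = √2*b^(3/2) (h(b) = (√2*√b)*b = √2*b^(3/2))
1/h(6 - 1*(-152)) = 1/(√2*(6 - 1*(-152))^(3/2)) = 1/(√2*(6 + 152)^(3/2)) = 1/(√2*158^(3/2)) = 1/(√2*(158*√158)) = 1/(316*√79) = √79/24964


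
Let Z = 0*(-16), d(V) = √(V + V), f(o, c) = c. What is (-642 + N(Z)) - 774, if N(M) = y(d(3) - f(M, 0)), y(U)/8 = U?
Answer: -1416 + 8*√6 ≈ -1396.4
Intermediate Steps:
d(V) = √2*√V (d(V) = √(2*V) = √2*√V)
Z = 0
y(U) = 8*U
N(M) = 8*√6 (N(M) = 8*(√2*√3 - 1*0) = 8*(√6 + 0) = 8*√6)
(-642 + N(Z)) - 774 = (-642 + 8*√6) - 774 = -1416 + 8*√6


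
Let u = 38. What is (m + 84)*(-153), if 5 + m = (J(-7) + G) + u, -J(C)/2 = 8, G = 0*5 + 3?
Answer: -15912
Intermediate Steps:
G = 3 (G = 0 + 3 = 3)
J(C) = -16 (J(C) = -2*8 = -16)
m = 20 (m = -5 + ((-16 + 3) + 38) = -5 + (-13 + 38) = -5 + 25 = 20)
(m + 84)*(-153) = (20 + 84)*(-153) = 104*(-153) = -15912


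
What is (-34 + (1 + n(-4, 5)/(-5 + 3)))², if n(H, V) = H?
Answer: 961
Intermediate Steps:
(-34 + (1 + n(-4, 5)/(-5 + 3)))² = (-34 + (1 - 4/(-5 + 3)))² = (-34 + (1 - 4/(-2)))² = (-34 + (1 - 4*(-½)))² = (-34 + (1 + 2))² = (-34 + 3)² = (-31)² = 961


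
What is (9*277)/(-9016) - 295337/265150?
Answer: -1661888671/1195296200 ≈ -1.3904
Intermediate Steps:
(9*277)/(-9016) - 295337/265150 = 2493*(-1/9016) - 295337*1/265150 = -2493/9016 - 295337/265150 = -1661888671/1195296200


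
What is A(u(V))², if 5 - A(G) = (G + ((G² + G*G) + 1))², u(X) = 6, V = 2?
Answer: 38887696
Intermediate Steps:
A(G) = 5 - (1 + G + 2*G²)² (A(G) = 5 - (G + ((G² + G*G) + 1))² = 5 - (G + ((G² + G²) + 1))² = 5 - (G + (2*G² + 1))² = 5 - (G + (1 + 2*G²))² = 5 - (1 + G + 2*G²)²)
A(u(V))² = (5 - (1 + 6 + 2*6²)²)² = (5 - (1 + 6 + 2*36)²)² = (5 - (1 + 6 + 72)²)² = (5 - 1*79²)² = (5 - 1*6241)² = (5 - 6241)² = (-6236)² = 38887696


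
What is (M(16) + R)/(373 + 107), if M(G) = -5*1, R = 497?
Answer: 41/40 ≈ 1.0250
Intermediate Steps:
M(G) = -5
(M(16) + R)/(373 + 107) = (-5 + 497)/(373 + 107) = 492/480 = 492*(1/480) = 41/40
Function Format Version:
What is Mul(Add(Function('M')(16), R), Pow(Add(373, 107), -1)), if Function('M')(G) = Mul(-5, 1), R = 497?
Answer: Rational(41, 40) ≈ 1.0250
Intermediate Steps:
Function('M')(G) = -5
Mul(Add(Function('M')(16), R), Pow(Add(373, 107), -1)) = Mul(Add(-5, 497), Pow(Add(373, 107), -1)) = Mul(492, Pow(480, -1)) = Mul(492, Rational(1, 480)) = Rational(41, 40)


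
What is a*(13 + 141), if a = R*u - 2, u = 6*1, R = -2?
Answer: -2156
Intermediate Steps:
u = 6
a = -14 (a = -2*6 - 2 = -12 - 2 = -14)
a*(13 + 141) = -14*(13 + 141) = -14*154 = -2156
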